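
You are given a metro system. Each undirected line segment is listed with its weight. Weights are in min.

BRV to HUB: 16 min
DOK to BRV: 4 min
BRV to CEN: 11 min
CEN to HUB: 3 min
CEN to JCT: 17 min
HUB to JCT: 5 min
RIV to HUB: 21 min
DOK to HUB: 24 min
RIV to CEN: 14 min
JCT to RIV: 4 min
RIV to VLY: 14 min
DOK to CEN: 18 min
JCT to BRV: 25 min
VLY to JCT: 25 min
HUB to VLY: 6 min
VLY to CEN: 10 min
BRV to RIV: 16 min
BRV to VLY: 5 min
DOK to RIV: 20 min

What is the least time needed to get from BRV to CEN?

Settle nodes by increasing distance from BRV:
BRV: 0
DOK: 4  (via BRV)
VLY: 5  (via BRV)
HUB: 11  (via VLY)
CEN: 11  (via BRV)
Shortest route: BRV–CEN = 11 min.

11 min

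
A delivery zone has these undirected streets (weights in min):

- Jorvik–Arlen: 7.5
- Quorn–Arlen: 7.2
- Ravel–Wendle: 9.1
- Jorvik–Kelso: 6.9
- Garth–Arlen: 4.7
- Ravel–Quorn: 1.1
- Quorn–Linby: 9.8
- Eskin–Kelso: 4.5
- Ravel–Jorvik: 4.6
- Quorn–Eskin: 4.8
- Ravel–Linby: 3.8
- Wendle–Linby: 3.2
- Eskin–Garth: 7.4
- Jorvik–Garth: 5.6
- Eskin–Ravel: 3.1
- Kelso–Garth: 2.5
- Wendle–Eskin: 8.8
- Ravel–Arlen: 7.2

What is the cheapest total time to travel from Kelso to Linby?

Enumerating some paths:
Kelso - Eskin - Quorn - Ravel - Linby: 4.5+4.8+1.1+3.8 = 14.2
Kelso - Jorvik - Ravel - Linby: 6.9+4.6+3.8 = 15.3
Kelso - Eskin - Ravel - Linby: 4.5+3.1+3.8 = 11.4
Kelso - Eskin - Wendle - Linby: 4.5+8.8+3.2 = 16.5
Cheapest is Kelso - Eskin - Ravel - Linby at 11.4 min.

11.4 min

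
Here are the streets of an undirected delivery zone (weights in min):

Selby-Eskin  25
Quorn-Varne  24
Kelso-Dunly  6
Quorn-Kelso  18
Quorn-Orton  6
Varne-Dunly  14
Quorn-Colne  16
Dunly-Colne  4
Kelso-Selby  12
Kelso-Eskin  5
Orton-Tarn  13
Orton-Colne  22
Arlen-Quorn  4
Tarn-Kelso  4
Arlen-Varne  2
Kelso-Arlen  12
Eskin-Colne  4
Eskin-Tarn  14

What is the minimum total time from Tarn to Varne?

18 min

Shortest distances from Tarn:
Tarn: 0
Kelso: 4  (via Tarn)
Eskin: 9  (via Kelso)
Dunly: 10  (via Kelso)
Orton: 13  (via Tarn)
Colne: 13  (via Eskin)
Selby: 16  (via Kelso)
Arlen: 16  (via Kelso)
Varne: 18  (via Arlen)
Shortest route: Tarn–Kelso–Arlen–Varne = 18 min.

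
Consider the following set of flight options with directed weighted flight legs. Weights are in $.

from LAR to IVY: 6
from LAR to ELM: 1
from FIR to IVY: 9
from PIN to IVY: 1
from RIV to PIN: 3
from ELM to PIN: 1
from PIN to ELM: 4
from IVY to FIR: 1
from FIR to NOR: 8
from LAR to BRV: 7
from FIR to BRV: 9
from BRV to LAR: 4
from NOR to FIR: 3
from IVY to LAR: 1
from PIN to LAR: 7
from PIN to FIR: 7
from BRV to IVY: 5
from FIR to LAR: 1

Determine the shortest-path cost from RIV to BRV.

Enumerating some paths:
RIV–PIN–IVY–LAR–BRV: 3+1+1+7 = 12
RIV–PIN–IVY–FIR–LAR–BRV: 3+1+1+1+7 = 13
Cheapest is RIV–PIN–IVY–LAR–BRV at $12.

$12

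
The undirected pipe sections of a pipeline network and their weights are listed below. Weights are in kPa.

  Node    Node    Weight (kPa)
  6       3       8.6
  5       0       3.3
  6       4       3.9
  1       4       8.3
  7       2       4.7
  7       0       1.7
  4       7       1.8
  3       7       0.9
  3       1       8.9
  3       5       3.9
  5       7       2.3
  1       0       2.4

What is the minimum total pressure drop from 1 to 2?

Settle nodes by increasing distance from 1:
1: 0
0: 2.4  (via 1)
7: 4.1  (via 0)
3: 5  (via 7)
5: 5.7  (via 0)
4: 5.9  (via 7)
2: 8.8  (via 7)
Shortest route: 1–0–7–2 = 8.8 kPa.

8.8 kPa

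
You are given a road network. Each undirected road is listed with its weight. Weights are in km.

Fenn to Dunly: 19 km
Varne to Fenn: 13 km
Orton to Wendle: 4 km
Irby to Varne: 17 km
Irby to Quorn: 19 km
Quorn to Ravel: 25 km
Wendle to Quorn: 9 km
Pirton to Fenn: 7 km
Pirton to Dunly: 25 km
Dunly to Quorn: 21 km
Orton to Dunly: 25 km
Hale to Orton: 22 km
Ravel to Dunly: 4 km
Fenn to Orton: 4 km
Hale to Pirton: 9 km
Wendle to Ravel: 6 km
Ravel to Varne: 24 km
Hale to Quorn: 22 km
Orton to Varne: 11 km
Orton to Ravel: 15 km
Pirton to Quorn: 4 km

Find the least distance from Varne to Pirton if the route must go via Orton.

22 km

Shortest Varne→Orton: Varne–Orton = 11
Best Orton to Pirton: Orton–Fenn–Pirton costing 11
Total via Orton: 11 + 11 = 22 km.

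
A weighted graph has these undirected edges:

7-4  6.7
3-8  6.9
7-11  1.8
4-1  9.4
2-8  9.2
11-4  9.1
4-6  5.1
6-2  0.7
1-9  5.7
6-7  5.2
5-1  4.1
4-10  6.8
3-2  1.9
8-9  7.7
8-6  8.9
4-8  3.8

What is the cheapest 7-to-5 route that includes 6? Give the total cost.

23.8

Shortest 7→6: 7 → 6 = 5.2
Best 6 to 5: 6 → 4 → 1 → 5 costing 18.6
Total via 6: 5.2 + 18.6 = 23.8.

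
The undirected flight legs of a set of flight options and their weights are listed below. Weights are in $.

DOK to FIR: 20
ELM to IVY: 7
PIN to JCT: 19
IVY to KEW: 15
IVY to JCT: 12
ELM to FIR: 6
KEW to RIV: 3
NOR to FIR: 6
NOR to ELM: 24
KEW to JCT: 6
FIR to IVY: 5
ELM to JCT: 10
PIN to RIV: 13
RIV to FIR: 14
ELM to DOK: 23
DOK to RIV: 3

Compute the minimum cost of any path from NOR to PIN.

Shortest distances from NOR:
NOR: 0
FIR: 6  (via NOR)
IVY: 11  (via FIR)
ELM: 12  (via FIR)
RIV: 20  (via FIR)
JCT: 22  (via ELM)
KEW: 23  (via RIV)
DOK: 23  (via RIV)
PIN: 33  (via RIV)
Shortest route: NOR → FIR → RIV → PIN = $33.

$33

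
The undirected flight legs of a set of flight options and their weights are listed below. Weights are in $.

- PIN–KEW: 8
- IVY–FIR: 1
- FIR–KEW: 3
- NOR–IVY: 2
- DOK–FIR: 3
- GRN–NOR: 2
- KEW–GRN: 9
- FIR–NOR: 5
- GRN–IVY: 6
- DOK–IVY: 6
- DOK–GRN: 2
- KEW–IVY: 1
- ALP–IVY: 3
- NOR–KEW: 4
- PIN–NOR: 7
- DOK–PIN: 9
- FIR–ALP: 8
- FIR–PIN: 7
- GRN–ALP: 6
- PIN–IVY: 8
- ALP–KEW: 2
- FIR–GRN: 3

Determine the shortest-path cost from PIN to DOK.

$9

Candidate routes:
PIN → FIR → DOK: 7+3 = 10
PIN → DOK: 9 = 9
PIN → NOR → GRN → DOK: 7+2+2 = 11
Cheapest is PIN → DOK at $9.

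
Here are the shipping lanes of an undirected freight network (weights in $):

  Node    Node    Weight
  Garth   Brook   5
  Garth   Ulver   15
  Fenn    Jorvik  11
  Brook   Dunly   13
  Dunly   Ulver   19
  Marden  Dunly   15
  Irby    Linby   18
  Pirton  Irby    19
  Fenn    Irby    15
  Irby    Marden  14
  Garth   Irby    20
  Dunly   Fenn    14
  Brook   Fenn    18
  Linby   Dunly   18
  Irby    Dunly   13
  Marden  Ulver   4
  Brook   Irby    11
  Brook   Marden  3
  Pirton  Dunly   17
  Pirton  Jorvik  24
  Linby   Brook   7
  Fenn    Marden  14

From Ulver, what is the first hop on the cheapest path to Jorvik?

Enumerating some paths:
Ulver → Marden → Brook → Fenn → Jorvik: 4+3+18+11 = 36
Ulver → Marden → Fenn → Jorvik: 4+14+11 = 29
Cheapest is Ulver → Marden → Fenn → Jorvik at $29.
So from Ulver the first move is to Marden.

Marden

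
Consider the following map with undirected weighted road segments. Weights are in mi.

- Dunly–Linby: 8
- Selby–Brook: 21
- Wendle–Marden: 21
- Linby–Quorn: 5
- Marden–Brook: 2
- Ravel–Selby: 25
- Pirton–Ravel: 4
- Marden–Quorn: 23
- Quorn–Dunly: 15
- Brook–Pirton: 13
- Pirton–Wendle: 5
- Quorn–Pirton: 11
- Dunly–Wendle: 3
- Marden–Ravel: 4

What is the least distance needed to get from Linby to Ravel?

20 mi

Candidate routes:
Linby - Quorn - Marden - Ravel: 5+23+4 = 32
Linby - Quorn - Dunly - Wendle - Pirton - Ravel: 5+15+3+5+4 = 32
Linby - Quorn - Pirton - Brook - Marden - Ravel: 5+11+13+2+4 = 35
Linby - Quorn - Pirton - Ravel: 5+11+4 = 20
Cheapest is Linby - Quorn - Pirton - Ravel at 20 mi.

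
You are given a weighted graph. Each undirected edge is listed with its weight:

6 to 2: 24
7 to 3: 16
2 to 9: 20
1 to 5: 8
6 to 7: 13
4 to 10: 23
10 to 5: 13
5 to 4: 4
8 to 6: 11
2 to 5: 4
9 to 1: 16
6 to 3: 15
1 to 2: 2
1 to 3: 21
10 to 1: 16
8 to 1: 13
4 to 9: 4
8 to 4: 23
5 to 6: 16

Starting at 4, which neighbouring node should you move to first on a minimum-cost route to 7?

5

Compare a few routes:
4–5–6–7: 4+16+13 = 33
4–5–2–6–7: 4+4+24+13 = 45
The minimum is 33 via 4–5–6–7.
So from 4 the first move is to 5.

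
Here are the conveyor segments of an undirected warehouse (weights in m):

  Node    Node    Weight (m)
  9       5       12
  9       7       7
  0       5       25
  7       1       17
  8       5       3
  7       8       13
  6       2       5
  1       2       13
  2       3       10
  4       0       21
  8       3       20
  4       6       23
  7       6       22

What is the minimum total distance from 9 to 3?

35 m

Shortest distances from 9:
9: 0
7: 7  (via 9)
5: 12  (via 9)
8: 15  (via 5)
1: 24  (via 7)
6: 29  (via 7)
2: 34  (via 6)
3: 35  (via 8)
Shortest route: 9 → 5 → 8 → 3 = 35 m.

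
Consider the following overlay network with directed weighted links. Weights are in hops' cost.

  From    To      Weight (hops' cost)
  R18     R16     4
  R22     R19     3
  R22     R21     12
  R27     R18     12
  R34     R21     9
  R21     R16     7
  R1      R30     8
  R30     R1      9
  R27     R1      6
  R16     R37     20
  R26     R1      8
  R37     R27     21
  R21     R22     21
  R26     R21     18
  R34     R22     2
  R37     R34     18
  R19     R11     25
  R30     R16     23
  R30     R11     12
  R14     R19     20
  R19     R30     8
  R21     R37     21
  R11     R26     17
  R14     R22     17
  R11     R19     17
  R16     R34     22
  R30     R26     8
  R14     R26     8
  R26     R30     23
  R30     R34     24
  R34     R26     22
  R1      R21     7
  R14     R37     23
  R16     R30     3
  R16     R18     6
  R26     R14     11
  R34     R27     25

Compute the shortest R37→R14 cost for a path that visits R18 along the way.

59 hops' cost

Shortest R37→R18: R37–R27–R18 = 33
Shortest R18→R14: R18–R16–R30–R26–R14 = 26
Total via R18: 33 + 26 = 59 hops' cost.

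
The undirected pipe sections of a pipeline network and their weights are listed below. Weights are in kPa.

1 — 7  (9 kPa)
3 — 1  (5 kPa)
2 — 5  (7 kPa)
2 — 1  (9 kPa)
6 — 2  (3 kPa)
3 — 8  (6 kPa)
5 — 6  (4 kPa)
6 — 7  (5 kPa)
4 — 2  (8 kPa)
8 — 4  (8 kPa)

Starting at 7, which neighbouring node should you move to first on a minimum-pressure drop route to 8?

Candidate routes:
7 - 6 - 2 - 1 - 3 - 8: 5+3+9+5+6 = 28
7 - 1 - 3 - 8: 9+5+6 = 20
7 - 6 - 5 - 2 - 4 - 8: 5+4+7+8+8 = 32
7 - 6 - 2 - 4 - 8: 5+3+8+8 = 24
Cheapest is 7 - 1 - 3 - 8 at 20 kPa.
So from 7 the first move is to 1.

1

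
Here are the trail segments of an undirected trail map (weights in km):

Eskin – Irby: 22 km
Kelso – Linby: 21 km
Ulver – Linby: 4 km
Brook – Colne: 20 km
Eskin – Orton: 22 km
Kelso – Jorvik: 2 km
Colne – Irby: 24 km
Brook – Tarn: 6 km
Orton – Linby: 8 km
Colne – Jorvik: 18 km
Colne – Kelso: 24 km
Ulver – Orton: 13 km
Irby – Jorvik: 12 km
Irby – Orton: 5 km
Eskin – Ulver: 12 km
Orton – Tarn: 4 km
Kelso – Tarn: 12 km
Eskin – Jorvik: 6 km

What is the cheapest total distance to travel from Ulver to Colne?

36 km

Settle nodes by increasing distance from Ulver:
Ulver: 0
Linby: 4  (via Ulver)
Eskin: 12  (via Ulver)
Orton: 12  (via Linby)
Tarn: 16  (via Orton)
Irby: 17  (via Orton)
Jorvik: 18  (via Eskin)
Kelso: 20  (via Jorvik)
Brook: 22  (via Tarn)
Colne: 36  (via Jorvik)
Shortest route: Ulver–Eskin–Jorvik–Colne = 36 km.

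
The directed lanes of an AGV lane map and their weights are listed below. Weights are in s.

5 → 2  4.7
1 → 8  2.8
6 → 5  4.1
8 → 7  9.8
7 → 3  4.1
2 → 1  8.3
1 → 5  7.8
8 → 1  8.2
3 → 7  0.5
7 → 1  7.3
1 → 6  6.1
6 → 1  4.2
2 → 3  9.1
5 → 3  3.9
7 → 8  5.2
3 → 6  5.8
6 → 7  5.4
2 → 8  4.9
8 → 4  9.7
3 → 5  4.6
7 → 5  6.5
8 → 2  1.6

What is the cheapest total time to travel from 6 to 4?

Running Dijkstra from 6:
6: 0
5: 4.1  (via 6)
1: 4.2  (via 6)
7: 5.4  (via 6)
8: 7  (via 1)
3: 8  (via 5)
2: 8.6  (via 8)
4: 16.7  (via 8)
Shortest route: 6–1–8–4 = 16.7 s.

16.7 s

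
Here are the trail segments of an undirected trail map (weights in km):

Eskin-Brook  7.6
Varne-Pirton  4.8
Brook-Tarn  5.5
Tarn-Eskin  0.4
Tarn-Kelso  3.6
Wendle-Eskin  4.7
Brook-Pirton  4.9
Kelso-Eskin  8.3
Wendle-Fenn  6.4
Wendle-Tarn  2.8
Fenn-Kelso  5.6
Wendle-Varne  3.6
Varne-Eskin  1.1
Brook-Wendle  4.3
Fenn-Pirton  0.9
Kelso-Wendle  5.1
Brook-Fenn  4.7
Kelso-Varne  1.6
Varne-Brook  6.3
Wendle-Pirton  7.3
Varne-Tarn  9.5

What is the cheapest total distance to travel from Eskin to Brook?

Enumerating some paths:
Eskin → Tarn → Wendle → Brook: 0.4+2.8+4.3 = 7.5
Eskin → Tarn → Brook: 0.4+5.5 = 5.9
Eskin → Brook: 7.6 = 7.6
Eskin → Varne → Brook: 1.1+6.3 = 7.4
The minimum is 5.9 km via Eskin → Tarn → Brook.

5.9 km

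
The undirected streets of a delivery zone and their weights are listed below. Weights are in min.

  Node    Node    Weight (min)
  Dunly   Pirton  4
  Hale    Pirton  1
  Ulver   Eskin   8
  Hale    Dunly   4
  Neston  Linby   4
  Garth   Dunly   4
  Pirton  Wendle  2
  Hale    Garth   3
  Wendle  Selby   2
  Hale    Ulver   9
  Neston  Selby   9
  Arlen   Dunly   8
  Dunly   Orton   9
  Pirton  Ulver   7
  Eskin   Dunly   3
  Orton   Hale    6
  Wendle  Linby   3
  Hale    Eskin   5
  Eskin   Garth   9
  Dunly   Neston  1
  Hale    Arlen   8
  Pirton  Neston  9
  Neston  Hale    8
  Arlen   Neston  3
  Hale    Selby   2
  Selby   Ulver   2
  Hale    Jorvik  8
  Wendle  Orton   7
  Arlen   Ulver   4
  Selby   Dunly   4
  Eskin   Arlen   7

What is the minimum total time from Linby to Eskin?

Compare a few routes:
Linby → Neston → Dunly → Eskin: 4+1+3 = 8
Linby → Wendle → Selby → Hale → Eskin: 3+2+2+5 = 12
Linby → Wendle → Pirton → Hale → Eskin: 3+2+1+5 = 11
The minimum is 8 min via Linby → Neston → Dunly → Eskin.

8 min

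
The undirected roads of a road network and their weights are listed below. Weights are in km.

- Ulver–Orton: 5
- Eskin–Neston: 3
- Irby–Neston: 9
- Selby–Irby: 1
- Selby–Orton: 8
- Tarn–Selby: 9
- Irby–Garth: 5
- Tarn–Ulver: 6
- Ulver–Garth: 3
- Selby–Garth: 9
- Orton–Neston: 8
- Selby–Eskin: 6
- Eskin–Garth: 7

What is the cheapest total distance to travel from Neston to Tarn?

Compare a few routes:
Neston → Eskin → Selby → Tarn: 3+6+9 = 18
Neston → Eskin → Garth → Ulver → Tarn: 3+7+3+6 = 19
The minimum is 18 km via Neston → Eskin → Selby → Tarn.

18 km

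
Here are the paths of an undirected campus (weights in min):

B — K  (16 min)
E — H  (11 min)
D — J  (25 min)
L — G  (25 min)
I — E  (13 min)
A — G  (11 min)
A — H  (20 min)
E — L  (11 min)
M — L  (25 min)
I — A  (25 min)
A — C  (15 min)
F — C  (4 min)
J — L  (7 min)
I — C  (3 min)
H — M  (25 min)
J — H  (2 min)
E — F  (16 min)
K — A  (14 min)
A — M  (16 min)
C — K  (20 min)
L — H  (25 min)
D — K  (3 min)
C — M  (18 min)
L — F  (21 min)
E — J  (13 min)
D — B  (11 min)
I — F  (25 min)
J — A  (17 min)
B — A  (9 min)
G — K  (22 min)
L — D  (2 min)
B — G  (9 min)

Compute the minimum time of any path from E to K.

Running Dijkstra from E:
E: 0
H: 11  (via E)
L: 11  (via E)
D: 13  (via L)
I: 13  (via E)
J: 13  (via E)
C: 16  (via I)
F: 16  (via E)
K: 16  (via D)
Shortest route: E–L–D–K = 16 min.

16 min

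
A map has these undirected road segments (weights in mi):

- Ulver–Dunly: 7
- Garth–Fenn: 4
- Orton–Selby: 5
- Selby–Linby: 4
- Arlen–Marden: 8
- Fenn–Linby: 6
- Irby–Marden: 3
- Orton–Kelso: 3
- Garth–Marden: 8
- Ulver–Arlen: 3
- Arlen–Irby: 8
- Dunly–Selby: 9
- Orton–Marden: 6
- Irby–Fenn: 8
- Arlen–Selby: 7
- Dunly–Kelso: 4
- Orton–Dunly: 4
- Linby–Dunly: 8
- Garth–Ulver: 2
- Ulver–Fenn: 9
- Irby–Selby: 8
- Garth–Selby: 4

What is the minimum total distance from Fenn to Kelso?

Settle nodes by increasing distance from Fenn:
Fenn: 0
Garth: 4  (via Fenn)
Ulver: 6  (via Garth)
Linby: 6  (via Fenn)
Irby: 8  (via Fenn)
Selby: 8  (via Garth)
Arlen: 9  (via Ulver)
Marden: 11  (via Irby)
Dunly: 13  (via Ulver)
Orton: 13  (via Selby)
Kelso: 16  (via Orton)
Shortest route: Fenn → Garth → Selby → Orton → Kelso = 16 mi.

16 mi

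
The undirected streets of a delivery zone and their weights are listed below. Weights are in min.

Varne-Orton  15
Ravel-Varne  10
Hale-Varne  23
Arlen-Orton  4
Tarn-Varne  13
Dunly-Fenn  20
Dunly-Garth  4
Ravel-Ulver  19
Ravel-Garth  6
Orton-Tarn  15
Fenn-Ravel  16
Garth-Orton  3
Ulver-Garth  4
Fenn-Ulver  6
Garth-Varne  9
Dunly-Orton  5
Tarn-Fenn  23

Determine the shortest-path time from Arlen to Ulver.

11 min

Running Dijkstra from Arlen:
Arlen: 0
Orton: 4  (via Arlen)
Garth: 7  (via Orton)
Dunly: 9  (via Orton)
Ulver: 11  (via Garth)
Shortest route: Arlen–Orton–Garth–Ulver = 11 min.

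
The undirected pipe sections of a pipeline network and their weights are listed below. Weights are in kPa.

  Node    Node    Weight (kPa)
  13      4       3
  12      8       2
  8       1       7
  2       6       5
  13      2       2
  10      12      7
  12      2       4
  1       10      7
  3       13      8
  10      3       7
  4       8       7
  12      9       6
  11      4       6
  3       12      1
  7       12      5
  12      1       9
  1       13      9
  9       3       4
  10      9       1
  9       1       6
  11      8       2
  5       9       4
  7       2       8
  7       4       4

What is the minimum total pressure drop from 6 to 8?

Compare a few routes:
6 - 2 - 13 - 4 - 11 - 8: 5+2+3+6+2 = 18
6 - 2 - 13 - 3 - 12 - 8: 5+2+8+1+2 = 18
6 - 2 - 12 - 8: 5+4+2 = 11
6 - 2 - 13 - 4 - 8: 5+2+3+7 = 17
Cheapest is 6 - 2 - 12 - 8 at 11 kPa.

11 kPa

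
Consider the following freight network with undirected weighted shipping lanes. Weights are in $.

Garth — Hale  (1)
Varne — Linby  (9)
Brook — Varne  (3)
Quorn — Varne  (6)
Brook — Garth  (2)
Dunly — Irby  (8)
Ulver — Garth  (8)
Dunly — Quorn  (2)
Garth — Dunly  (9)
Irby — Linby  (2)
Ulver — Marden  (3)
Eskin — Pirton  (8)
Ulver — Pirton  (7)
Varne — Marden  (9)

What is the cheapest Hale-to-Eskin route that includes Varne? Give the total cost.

Shortest Hale→Varne: Hale → Garth → Brook → Varne = 6
Shortest Varne→Eskin: Varne → Marden → Ulver → Pirton → Eskin = 27
Total via Varne: 6 + 27 = $33.

$33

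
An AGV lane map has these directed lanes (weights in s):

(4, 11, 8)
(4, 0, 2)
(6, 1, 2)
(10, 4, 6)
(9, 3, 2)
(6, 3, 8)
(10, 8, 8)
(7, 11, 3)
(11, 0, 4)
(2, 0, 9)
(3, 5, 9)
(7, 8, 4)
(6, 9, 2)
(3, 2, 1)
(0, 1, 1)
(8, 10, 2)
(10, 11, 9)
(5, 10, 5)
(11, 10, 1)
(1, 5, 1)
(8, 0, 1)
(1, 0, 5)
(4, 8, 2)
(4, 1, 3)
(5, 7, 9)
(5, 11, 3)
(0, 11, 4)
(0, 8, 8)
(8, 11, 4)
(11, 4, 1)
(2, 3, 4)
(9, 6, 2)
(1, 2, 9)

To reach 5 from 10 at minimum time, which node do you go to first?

4

Compare a few routes:
10–8–0–1–5: 8+1+1+1 = 11
10–4–1–5: 6+3+1 = 10
Cheapest is 10–4–1–5 at 10 s.
So from 10 the first move is to 4.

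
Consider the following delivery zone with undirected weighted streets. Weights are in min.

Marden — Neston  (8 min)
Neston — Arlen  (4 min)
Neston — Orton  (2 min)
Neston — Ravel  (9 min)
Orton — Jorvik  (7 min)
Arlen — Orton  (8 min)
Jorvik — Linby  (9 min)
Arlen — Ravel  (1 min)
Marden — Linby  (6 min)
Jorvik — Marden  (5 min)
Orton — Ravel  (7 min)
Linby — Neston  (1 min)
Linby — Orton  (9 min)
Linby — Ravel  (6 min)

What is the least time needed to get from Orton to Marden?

9 min

Compare a few routes:
Orton–Neston–Linby–Marden: 2+1+6 = 9
Orton–Neston–Marden: 2+8 = 10
Orton–Jorvik–Marden: 7+5 = 12
Orton–Linby–Marden: 9+6 = 15
The minimum is 9 min via Orton–Neston–Linby–Marden.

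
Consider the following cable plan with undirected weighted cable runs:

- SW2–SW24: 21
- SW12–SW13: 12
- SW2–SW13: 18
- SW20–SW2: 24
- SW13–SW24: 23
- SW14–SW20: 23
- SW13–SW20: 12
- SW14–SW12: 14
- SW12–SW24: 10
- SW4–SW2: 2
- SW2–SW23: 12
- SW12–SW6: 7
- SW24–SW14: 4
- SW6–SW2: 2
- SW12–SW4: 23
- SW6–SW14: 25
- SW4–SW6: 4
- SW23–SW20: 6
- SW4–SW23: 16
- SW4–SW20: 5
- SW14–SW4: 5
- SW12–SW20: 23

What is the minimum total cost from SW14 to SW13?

22

Candidate routes:
SW14 → SW4 → SW2 → SW13: 5+2+18 = 25
SW14 → SW24 → SW12 → SW13: 4+10+12 = 26
SW14 → SW12 → SW13: 14+12 = 26
SW14 → SW4 → SW20 → SW13: 5+5+12 = 22
The minimum is 22 via SW14 → SW4 → SW20 → SW13.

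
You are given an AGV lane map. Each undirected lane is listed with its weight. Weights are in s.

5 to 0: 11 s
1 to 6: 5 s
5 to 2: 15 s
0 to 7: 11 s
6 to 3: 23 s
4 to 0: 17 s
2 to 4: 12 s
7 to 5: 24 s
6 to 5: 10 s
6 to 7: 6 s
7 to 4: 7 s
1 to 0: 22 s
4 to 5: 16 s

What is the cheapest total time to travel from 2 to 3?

48 s

Settle nodes by increasing distance from 2:
2: 0
4: 12  (via 2)
5: 15  (via 2)
7: 19  (via 4)
6: 25  (via 5)
0: 26  (via 5)
1: 30  (via 6)
3: 48  (via 6)
Shortest route: 2–5–6–3 = 48 s.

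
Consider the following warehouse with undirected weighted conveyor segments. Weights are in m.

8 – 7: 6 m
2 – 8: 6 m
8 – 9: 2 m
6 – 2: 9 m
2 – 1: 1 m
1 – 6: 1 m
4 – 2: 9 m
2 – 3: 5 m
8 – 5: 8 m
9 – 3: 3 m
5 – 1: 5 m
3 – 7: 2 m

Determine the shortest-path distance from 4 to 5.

Settle nodes by increasing distance from 4:
4: 0
2: 9  (via 4)
1: 10  (via 2)
6: 11  (via 1)
3: 14  (via 2)
5: 15  (via 1)
Shortest route: 4–2–1–5 = 15 m.

15 m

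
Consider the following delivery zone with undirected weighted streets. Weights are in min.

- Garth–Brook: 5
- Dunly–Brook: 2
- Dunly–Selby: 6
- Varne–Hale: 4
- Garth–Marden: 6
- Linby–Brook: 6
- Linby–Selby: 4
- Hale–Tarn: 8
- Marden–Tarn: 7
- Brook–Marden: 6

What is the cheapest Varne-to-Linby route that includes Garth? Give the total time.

Best Varne to Garth: Varne–Hale–Tarn–Marden–Garth costing 25
Shortest Garth→Linby: Garth–Brook–Linby = 11
Total via Garth: 25 + 11 = 36 min.

36 min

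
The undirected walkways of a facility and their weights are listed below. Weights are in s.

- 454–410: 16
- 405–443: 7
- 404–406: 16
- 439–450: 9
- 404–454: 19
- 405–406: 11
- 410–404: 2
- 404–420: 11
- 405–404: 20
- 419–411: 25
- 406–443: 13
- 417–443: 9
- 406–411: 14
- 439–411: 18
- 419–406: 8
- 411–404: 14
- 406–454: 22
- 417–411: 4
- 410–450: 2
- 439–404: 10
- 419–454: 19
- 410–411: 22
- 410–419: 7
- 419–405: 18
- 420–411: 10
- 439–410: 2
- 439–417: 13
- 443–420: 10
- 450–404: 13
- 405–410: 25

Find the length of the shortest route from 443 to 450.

25 s

Running Dijkstra from 443:
443: 0
405: 7  (via 443)
417: 9  (via 443)
420: 10  (via 443)
411: 13  (via 417)
406: 13  (via 443)
404: 21  (via 420)
419: 21  (via 406)
439: 22  (via 417)
410: 23  (via 404)
450: 25  (via 410)
Shortest route: 443 → 420 → 404 → 410 → 450 = 25 s.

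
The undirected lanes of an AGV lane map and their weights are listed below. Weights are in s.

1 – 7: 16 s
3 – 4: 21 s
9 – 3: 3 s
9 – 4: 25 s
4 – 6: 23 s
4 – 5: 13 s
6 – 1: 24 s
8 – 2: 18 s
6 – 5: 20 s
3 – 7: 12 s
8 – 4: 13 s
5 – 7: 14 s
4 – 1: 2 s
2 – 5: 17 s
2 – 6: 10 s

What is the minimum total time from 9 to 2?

Enumerating some paths:
9–3–4–5–2: 3+21+13+17 = 54
9–3–7–5–2: 3+12+14+17 = 46
The minimum is 46 s via 9–3–7–5–2.

46 s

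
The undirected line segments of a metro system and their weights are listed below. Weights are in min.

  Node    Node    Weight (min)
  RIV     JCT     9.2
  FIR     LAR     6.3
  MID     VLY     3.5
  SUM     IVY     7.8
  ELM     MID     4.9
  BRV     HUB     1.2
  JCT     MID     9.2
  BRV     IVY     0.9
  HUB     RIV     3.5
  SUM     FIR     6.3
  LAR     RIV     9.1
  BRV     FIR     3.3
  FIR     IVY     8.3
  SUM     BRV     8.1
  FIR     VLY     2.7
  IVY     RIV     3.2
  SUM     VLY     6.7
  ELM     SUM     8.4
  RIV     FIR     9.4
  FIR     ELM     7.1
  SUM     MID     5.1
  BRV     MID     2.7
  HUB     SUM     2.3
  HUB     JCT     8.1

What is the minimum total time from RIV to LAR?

Candidate routes:
RIV → IVY → BRV → FIR → LAR: 3.2+0.9+3.3+6.3 = 13.7
RIV → LAR: 9.1 = 9.1
RIV → HUB → BRV → FIR → LAR: 3.5+1.2+3.3+6.3 = 14.3
Cheapest is RIV → LAR at 9.1 min.

9.1 min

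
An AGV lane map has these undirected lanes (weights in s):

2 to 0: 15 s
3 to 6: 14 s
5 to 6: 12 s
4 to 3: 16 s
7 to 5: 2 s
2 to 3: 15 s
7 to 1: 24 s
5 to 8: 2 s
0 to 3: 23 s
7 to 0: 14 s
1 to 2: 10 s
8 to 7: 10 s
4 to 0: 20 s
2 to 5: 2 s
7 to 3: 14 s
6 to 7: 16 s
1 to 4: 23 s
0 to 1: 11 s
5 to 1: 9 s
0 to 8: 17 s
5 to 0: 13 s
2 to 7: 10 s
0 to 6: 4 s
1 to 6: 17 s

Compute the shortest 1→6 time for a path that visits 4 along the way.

47 s

Shortest 1→4: 1 → 4 = 23
Best 4 to 6: 4 → 0 → 6 costing 24
Total via 4: 23 + 24 = 47 s.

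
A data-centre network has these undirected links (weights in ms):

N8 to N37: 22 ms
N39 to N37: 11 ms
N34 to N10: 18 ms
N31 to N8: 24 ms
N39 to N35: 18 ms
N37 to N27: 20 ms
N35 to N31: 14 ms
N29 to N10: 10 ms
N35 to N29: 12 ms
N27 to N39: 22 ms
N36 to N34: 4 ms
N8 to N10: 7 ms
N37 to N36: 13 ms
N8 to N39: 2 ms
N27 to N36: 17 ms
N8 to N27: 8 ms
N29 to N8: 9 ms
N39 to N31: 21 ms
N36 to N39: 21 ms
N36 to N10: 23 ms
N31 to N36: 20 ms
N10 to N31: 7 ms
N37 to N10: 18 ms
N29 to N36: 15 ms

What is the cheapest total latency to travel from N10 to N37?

18 ms

Settle nodes by increasing distance from N10:
N10: 0
N8: 7  (via N10)
N31: 7  (via N10)
N39: 9  (via N8)
N29: 10  (via N10)
N27: 15  (via N8)
N34: 18  (via N10)
N37: 18  (via N10)
Shortest route: N10 → N37 = 18 ms.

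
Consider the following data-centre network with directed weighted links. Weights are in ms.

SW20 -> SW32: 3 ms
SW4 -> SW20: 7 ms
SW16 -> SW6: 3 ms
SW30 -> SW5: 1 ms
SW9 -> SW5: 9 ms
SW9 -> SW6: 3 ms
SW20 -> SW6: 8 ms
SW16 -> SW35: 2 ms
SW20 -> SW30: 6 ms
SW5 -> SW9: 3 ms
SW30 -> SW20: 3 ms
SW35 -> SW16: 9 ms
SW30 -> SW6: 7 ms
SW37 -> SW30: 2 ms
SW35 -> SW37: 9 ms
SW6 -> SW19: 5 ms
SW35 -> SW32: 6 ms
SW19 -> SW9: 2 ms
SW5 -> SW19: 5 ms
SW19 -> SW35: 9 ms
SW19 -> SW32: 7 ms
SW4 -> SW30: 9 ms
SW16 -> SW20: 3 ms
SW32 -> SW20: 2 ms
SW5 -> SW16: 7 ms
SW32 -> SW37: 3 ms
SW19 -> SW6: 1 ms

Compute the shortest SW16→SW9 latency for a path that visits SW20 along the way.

Shortest SW16→SW20: SW16–SW20 = 3
Shortest SW20→SW9: SW20–SW30–SW5–SW9 = 10
Total via SW20: 3 + 10 = 13 ms.

13 ms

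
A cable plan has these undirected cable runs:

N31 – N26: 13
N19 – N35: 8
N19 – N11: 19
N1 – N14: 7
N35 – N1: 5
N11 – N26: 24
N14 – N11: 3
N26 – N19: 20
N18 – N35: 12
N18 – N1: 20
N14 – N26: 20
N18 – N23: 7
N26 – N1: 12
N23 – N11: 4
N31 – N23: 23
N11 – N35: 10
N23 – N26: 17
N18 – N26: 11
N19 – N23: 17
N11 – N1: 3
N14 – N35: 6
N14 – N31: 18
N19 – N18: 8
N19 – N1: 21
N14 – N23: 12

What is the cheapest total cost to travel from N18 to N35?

12

Settle nodes by increasing distance from N18:
N18: 0
N23: 7  (via N18)
N19: 8  (via N18)
N26: 11  (via N18)
N11: 11  (via N23)
N35: 12  (via N18)
Shortest route: N18 → N35 = 12.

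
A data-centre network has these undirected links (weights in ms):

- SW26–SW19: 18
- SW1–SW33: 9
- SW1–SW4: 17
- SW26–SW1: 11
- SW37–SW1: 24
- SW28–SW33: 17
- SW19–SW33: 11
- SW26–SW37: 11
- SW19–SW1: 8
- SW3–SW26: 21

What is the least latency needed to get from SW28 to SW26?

37 ms

Shortest distances from SW28:
SW28: 0
SW33: 17  (via SW28)
SW1: 26  (via SW33)
SW19: 28  (via SW33)
SW26: 37  (via SW1)
Shortest route: SW28 → SW33 → SW1 → SW26 = 37 ms.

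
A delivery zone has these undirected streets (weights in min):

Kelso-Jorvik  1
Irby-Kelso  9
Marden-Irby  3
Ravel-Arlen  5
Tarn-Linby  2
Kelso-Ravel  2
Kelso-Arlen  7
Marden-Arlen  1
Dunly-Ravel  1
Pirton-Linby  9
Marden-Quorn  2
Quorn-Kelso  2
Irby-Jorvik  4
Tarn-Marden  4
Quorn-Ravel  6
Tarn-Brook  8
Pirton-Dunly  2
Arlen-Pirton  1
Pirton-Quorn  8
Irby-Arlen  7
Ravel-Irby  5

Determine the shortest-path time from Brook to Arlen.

Candidate routes:
Brook → Tarn → Marden → Quorn → Kelso → Ravel → Dunly → Pirton → Arlen: 8+4+2+2+2+1+2+1 = 22
Brook → Tarn → Marden → Irby → Arlen: 8+4+3+7 = 22
Brook → Tarn → Marden → Arlen: 8+4+1 = 13
Brook → Tarn → Linby → Pirton → Arlen: 8+2+9+1 = 20
Cheapest is Brook → Tarn → Marden → Arlen at 13 min.

13 min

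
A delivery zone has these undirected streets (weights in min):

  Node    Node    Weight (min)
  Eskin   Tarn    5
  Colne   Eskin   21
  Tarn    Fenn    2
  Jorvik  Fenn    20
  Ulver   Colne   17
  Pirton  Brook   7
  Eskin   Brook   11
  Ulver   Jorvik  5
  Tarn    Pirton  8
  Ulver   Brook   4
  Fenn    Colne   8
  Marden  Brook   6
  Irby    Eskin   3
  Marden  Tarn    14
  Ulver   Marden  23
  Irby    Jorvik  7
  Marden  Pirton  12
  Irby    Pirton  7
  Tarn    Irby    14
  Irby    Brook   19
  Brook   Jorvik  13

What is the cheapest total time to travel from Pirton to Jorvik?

Candidate routes:
Pirton - Brook - Ulver - Jorvik: 7+4+5 = 16
Pirton - Irby - Jorvik: 7+7 = 14
Pirton - Brook - Jorvik: 7+13 = 20
Cheapest is Pirton - Irby - Jorvik at 14 min.

14 min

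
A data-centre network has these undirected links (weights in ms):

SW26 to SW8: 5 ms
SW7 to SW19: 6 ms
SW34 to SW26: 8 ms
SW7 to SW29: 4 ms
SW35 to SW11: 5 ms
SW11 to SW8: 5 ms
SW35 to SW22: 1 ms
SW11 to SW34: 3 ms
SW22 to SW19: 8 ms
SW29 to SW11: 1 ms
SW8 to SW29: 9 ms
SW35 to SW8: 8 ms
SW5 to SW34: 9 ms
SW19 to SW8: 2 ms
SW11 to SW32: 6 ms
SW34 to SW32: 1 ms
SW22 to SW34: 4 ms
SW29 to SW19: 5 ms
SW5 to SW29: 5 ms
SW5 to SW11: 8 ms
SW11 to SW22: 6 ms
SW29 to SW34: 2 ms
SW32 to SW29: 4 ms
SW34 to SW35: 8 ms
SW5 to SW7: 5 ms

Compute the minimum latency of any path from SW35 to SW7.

Shortest distances from SW35:
SW35: 0
SW22: 1  (via SW35)
SW11: 5  (via SW35)
SW34: 5  (via SW22)
SW32: 6  (via SW34)
SW29: 6  (via SW11)
SW8: 8  (via SW35)
SW19: 9  (via SW22)
SW7: 10  (via SW29)
Shortest route: SW35 → SW11 → SW29 → SW7 = 10 ms.

10 ms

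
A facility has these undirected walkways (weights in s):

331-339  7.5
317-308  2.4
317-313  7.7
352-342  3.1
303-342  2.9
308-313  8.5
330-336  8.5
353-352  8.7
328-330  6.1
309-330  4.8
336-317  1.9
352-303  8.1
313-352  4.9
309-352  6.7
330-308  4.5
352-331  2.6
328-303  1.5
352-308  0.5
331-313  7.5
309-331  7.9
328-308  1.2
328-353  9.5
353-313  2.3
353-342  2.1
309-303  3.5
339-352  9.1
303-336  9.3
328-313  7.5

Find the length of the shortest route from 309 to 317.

8.6 s

Shortest distances from 309:
309: 0
303: 3.5  (via 309)
330: 4.8  (via 309)
328: 5  (via 303)
308: 6.2  (via 328)
342: 6.4  (via 303)
352: 6.7  (via 309)
331: 7.9  (via 309)
353: 8.5  (via 342)
317: 8.6  (via 308)
Shortest route: 309 → 303 → 328 → 308 → 317 = 8.6 s.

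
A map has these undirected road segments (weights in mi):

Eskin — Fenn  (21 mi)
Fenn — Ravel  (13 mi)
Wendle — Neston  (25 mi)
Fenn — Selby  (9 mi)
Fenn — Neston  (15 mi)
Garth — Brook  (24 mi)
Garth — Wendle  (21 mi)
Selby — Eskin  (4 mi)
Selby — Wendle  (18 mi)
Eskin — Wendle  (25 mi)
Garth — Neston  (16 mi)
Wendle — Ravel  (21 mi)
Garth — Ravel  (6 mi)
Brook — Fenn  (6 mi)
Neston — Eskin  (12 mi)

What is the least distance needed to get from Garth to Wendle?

Shortest distances from Garth:
Garth: 0
Ravel: 6  (via Garth)
Neston: 16  (via Garth)
Fenn: 19  (via Ravel)
Wendle: 21  (via Garth)
Shortest route: Garth–Wendle = 21 mi.

21 mi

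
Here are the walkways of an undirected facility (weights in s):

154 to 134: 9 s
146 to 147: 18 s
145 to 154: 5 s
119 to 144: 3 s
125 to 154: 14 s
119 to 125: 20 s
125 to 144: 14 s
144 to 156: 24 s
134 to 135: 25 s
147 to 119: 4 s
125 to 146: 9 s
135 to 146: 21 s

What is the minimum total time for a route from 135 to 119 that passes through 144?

Shortest 135→144: 135 → 146 → 125 → 144 = 44
Shortest 144→119: 144 → 119 = 3
Total via 144: 44 + 3 = 47 s.

47 s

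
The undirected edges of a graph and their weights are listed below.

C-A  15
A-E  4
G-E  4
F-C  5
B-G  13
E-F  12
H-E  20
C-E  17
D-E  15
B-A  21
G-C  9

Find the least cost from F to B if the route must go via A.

37

Shortest F→A: F → E → A = 16
Best A to B: A → B costing 21
Total via A: 16 + 21 = 37.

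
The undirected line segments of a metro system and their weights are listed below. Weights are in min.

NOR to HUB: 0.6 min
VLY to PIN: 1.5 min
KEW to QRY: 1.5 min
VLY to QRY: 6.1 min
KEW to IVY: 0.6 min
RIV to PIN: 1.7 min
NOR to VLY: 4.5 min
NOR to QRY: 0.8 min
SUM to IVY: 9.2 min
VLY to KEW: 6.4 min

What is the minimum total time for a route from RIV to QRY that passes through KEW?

Best RIV to KEW: RIV → PIN → VLY → KEW costing 9.6
Shortest KEW→QRY: KEW → QRY = 1.5
Total via KEW: 9.6 + 1.5 = 11.1 min.

11.1 min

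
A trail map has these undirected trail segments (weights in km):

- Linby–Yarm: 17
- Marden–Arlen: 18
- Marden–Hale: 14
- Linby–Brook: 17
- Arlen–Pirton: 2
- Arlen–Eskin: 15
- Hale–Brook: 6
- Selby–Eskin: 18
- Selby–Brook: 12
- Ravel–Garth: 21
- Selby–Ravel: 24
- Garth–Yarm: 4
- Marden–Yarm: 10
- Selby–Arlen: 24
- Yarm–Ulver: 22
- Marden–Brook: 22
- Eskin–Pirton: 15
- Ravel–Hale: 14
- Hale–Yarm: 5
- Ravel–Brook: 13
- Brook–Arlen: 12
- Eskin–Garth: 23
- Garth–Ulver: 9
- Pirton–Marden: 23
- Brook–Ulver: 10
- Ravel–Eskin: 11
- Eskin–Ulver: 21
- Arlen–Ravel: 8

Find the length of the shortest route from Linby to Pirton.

Enumerating some paths:
Linby–Yarm–Hale–Brook–Arlen–Pirton: 17+5+6+12+2 = 42
Linby–Brook–Ravel–Arlen–Pirton: 17+13+8+2 = 40
Linby–Brook–Arlen–Pirton: 17+12+2 = 31
The minimum is 31 km via Linby–Brook–Arlen–Pirton.

31 km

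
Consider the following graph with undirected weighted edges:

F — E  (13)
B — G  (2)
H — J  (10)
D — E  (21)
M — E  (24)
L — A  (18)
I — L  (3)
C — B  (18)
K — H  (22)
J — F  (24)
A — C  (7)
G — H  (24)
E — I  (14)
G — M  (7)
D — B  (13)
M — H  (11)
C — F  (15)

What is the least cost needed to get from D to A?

38

Settle nodes by increasing distance from D:
D: 0
B: 13  (via D)
G: 15  (via B)
E: 21  (via D)
M: 22  (via G)
C: 31  (via B)
H: 33  (via M)
F: 34  (via E)
I: 35  (via E)
A: 38  (via C)
Shortest route: D–B–C–A = 38.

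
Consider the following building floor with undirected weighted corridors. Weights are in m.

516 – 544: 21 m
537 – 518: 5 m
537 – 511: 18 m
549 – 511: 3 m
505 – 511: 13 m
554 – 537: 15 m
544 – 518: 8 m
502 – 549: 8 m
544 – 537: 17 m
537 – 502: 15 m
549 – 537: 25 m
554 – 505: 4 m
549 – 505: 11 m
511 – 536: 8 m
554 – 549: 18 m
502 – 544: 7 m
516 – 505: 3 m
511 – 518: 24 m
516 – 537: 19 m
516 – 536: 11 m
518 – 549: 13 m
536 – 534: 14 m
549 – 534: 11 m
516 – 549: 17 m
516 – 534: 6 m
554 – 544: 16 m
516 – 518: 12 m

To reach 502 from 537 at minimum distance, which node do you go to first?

502

Candidate routes:
537 - 502: 15 = 15
537 - 518 - 549 - 502: 5+13+8 = 26
537 - 544 - 502: 17+7 = 24
537 - 518 - 544 - 502: 5+8+7 = 20
Cheapest is 537 - 502 at 15 m.
So from 537 the first move is to 502.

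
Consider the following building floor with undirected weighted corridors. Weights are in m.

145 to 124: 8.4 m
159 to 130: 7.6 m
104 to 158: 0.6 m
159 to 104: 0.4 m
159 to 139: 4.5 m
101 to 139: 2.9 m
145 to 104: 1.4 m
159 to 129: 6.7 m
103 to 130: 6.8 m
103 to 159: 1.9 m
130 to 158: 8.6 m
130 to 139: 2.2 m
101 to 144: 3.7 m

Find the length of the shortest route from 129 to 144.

Enumerating some paths:
129–159–130–139–101–144: 6.7+7.6+2.2+2.9+3.7 = 23.1
129–159–139–101–144: 6.7+4.5+2.9+3.7 = 17.8
Cheapest is 129–159–139–101–144 at 17.8 m.

17.8 m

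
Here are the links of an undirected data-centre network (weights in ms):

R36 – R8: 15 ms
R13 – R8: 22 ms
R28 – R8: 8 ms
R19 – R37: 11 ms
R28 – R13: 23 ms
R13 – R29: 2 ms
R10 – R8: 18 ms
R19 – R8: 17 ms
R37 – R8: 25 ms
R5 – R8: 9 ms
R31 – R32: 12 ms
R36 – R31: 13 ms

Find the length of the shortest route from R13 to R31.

50 ms

Shortest distances from R13:
R13: 0
R29: 2  (via R13)
R8: 22  (via R13)
R28: 23  (via R13)
R5: 31  (via R8)
R36: 37  (via R8)
R19: 39  (via R8)
R10: 40  (via R8)
R37: 47  (via R8)
R31: 50  (via R36)
Shortest route: R13–R8–R36–R31 = 50 ms.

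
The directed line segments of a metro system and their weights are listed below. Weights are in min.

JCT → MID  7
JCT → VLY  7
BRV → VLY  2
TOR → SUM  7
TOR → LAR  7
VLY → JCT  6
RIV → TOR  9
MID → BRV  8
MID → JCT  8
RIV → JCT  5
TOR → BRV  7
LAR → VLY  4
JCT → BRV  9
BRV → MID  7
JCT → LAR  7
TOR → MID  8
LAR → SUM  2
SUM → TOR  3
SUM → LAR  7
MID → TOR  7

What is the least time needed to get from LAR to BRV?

Settle nodes by increasing distance from LAR:
LAR: 0
SUM: 2  (via LAR)
VLY: 4  (via LAR)
TOR: 5  (via SUM)
JCT: 10  (via VLY)
BRV: 12  (via TOR)
Shortest route: LAR → SUM → TOR → BRV = 12 min.

12 min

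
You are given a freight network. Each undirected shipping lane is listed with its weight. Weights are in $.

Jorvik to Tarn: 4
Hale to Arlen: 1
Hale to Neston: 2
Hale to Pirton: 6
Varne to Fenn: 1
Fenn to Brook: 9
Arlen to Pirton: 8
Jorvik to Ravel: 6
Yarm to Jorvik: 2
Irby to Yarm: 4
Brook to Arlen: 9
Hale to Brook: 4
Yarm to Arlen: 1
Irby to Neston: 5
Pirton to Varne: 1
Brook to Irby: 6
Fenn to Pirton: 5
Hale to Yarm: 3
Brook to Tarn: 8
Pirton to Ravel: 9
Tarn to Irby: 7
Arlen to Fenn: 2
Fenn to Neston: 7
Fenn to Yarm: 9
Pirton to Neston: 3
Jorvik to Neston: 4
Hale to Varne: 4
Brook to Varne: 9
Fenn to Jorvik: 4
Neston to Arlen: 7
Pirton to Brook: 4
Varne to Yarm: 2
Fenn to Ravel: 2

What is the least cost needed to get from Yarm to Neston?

Shortest distances from Yarm:
Yarm: 0
Arlen: 1  (via Yarm)
Hale: 2  (via Arlen)
Jorvik: 2  (via Yarm)
Varne: 2  (via Yarm)
Pirton: 3  (via Varne)
Fenn: 3  (via Arlen)
Neston: 4  (via Hale)
Shortest route: Yarm–Arlen–Hale–Neston = $4.

$4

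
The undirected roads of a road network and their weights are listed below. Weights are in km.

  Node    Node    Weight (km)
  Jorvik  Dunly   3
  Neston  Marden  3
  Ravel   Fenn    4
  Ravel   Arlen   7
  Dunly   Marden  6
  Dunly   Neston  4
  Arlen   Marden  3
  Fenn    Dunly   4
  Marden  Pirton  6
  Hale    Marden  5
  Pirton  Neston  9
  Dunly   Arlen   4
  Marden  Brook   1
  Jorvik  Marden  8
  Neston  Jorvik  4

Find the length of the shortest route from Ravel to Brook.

11 km

Shortest distances from Ravel:
Ravel: 0
Fenn: 4  (via Ravel)
Arlen: 7  (via Ravel)
Dunly: 8  (via Fenn)
Marden: 10  (via Arlen)
Brook: 11  (via Marden)
Shortest route: Ravel–Arlen–Marden–Brook = 11 km.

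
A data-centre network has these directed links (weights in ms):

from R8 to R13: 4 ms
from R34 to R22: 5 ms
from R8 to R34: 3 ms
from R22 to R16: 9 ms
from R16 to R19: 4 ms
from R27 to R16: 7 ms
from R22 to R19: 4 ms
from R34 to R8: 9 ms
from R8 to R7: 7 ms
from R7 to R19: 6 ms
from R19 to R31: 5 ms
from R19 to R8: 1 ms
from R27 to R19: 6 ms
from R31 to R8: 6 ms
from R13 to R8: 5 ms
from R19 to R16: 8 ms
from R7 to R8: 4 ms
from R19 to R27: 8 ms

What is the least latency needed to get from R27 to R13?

11 ms

Enumerating some paths:
R27 → R16 → R19 → R8 → R13: 7+4+1+4 = 16
R27 → R19 → R31 → R8 → R13: 6+5+6+4 = 21
R27 → R16 → R19 → R31 → R8 → R13: 7+4+5+6+4 = 26
R27 → R19 → R8 → R13: 6+1+4 = 11
Cheapest is R27 → R19 → R8 → R13 at 11 ms.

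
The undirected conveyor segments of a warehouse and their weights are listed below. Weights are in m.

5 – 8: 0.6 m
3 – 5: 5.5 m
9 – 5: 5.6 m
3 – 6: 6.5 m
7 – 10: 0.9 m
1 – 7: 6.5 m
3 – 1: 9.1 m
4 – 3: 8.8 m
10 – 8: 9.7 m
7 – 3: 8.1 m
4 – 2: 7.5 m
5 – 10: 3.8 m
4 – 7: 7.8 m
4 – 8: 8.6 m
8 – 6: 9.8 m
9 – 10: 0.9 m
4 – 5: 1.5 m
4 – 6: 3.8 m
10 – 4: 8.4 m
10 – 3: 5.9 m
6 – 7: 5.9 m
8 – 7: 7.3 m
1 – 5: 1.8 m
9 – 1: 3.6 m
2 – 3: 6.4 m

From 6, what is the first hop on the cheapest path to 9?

7

Candidate routes:
6 - 4 - 5 - 10 - 9: 3.8+1.5+3.8+0.9 = 10
6 - 4 - 5 - 1 - 9: 3.8+1.5+1.8+3.6 = 10.7
6 - 7 - 10 - 9: 5.9+0.9+0.9 = 7.7
The minimum is 7.7 m via 6 - 7 - 10 - 9.
So from 6 the first move is to 7.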